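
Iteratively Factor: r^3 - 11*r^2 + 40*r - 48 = (r - 4)*(r^2 - 7*r + 12) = (r - 4)^2*(r - 3)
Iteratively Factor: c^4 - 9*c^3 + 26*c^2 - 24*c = (c - 4)*(c^3 - 5*c^2 + 6*c) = (c - 4)*(c - 3)*(c^2 - 2*c) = (c - 4)*(c - 3)*(c - 2)*(c)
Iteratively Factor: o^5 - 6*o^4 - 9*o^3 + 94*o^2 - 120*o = (o - 5)*(o^4 - o^3 - 14*o^2 + 24*o) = o*(o - 5)*(o^3 - o^2 - 14*o + 24) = o*(o - 5)*(o - 2)*(o^2 + o - 12) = o*(o - 5)*(o - 2)*(o + 4)*(o - 3)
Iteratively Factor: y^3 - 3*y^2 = (y)*(y^2 - 3*y) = y*(y - 3)*(y)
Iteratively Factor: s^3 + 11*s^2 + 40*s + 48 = (s + 4)*(s^2 + 7*s + 12) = (s + 4)^2*(s + 3)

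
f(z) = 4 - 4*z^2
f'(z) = -8*z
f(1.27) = -2.45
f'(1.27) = -10.16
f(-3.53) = -45.84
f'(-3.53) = 28.24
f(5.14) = -101.68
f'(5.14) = -41.12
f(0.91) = 0.69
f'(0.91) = -7.28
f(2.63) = -23.67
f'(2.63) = -21.04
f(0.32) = 3.59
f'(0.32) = -2.56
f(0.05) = 3.99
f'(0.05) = -0.40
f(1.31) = -2.86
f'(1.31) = -10.48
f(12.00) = -572.00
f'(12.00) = -96.00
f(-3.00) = -32.00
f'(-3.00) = 24.00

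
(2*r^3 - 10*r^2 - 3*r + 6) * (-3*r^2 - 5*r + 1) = -6*r^5 + 20*r^4 + 61*r^3 - 13*r^2 - 33*r + 6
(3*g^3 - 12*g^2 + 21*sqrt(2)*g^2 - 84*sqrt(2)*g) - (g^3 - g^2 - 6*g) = 2*g^3 - 11*g^2 + 21*sqrt(2)*g^2 - 84*sqrt(2)*g + 6*g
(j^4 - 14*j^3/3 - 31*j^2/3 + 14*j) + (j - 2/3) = j^4 - 14*j^3/3 - 31*j^2/3 + 15*j - 2/3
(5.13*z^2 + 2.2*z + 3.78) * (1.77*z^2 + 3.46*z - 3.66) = 9.0801*z^4 + 21.6438*z^3 - 4.4732*z^2 + 5.0268*z - 13.8348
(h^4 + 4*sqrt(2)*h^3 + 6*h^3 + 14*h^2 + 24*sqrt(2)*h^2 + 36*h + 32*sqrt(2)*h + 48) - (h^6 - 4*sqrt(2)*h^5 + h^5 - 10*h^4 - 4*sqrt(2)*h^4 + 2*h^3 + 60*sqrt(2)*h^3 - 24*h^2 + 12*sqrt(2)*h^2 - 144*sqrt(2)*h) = -h^6 - h^5 + 4*sqrt(2)*h^5 + 4*sqrt(2)*h^4 + 11*h^4 - 56*sqrt(2)*h^3 + 4*h^3 + 12*sqrt(2)*h^2 + 38*h^2 + 36*h + 176*sqrt(2)*h + 48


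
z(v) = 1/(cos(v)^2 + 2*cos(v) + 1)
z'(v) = (2*sin(v)*cos(v) + 2*sin(v))/(cos(v)^2 + 2*cos(v) + 1)^2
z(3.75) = 31.06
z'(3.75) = -197.85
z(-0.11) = 0.25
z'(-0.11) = -0.03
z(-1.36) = 0.68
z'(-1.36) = -1.11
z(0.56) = 0.29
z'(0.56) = 0.17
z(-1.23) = 0.56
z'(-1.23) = -0.79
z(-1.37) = 0.70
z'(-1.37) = -1.14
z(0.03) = 0.25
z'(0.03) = 0.01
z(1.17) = 0.52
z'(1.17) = 0.69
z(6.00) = 0.26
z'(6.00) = -0.07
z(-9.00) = 126.62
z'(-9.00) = -1174.33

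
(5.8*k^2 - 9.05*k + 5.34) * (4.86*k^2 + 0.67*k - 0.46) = 28.188*k^4 - 40.097*k^3 + 17.2209*k^2 + 7.7408*k - 2.4564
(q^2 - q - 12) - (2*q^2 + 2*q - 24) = -q^2 - 3*q + 12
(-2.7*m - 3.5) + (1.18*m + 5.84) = 2.34 - 1.52*m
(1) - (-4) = 5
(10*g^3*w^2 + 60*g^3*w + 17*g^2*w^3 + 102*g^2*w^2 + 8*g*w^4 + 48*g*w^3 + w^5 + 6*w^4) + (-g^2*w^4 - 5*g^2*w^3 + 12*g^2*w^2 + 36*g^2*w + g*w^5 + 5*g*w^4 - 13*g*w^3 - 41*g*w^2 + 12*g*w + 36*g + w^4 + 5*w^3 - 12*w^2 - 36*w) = 10*g^3*w^2 + 60*g^3*w - g^2*w^4 + 12*g^2*w^3 + 114*g^2*w^2 + 36*g^2*w + g*w^5 + 13*g*w^4 + 35*g*w^3 - 41*g*w^2 + 12*g*w + 36*g + w^5 + 7*w^4 + 5*w^3 - 12*w^2 - 36*w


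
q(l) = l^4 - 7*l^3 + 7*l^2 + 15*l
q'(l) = 4*l^3 - 21*l^2 + 14*l + 15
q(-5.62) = 2376.90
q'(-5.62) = -1436.97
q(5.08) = 5.14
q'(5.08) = 68.57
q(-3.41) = 443.02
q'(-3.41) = -435.54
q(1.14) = 17.52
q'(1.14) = 9.59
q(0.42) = 7.05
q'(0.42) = 17.47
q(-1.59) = 28.38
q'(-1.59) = -76.43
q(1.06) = 16.69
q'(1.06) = 11.01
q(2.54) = 10.17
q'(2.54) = -19.38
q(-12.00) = 33660.00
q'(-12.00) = -10089.00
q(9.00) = 2160.00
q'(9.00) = 1356.00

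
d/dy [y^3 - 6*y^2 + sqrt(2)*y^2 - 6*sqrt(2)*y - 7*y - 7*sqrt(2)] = 3*y^2 - 12*y + 2*sqrt(2)*y - 6*sqrt(2) - 7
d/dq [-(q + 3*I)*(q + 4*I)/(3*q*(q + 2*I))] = (5*I*q^2 - 24*q - 24*I)/(3*q^2*(q^2 + 4*I*q - 4))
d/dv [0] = 0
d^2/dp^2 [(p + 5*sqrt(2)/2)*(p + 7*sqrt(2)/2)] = 2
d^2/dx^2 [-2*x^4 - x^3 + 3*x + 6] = 6*x*(-4*x - 1)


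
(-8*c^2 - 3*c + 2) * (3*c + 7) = -24*c^3 - 65*c^2 - 15*c + 14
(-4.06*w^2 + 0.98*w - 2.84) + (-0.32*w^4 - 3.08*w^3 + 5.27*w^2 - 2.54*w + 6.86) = -0.32*w^4 - 3.08*w^3 + 1.21*w^2 - 1.56*w + 4.02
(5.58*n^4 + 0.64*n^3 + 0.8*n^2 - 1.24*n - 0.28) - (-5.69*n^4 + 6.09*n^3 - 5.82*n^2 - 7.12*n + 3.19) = 11.27*n^4 - 5.45*n^3 + 6.62*n^2 + 5.88*n - 3.47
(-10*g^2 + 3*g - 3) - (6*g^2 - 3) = -16*g^2 + 3*g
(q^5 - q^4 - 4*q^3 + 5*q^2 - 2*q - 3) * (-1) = -q^5 + q^4 + 4*q^3 - 5*q^2 + 2*q + 3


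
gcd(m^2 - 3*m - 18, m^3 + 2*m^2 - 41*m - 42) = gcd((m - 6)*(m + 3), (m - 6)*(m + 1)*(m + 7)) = m - 6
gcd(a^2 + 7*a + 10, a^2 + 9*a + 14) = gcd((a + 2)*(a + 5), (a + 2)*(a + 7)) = a + 2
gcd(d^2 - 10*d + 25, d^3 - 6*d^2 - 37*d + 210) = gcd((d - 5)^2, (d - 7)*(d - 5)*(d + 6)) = d - 5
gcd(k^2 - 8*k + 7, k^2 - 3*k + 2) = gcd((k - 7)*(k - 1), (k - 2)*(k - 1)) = k - 1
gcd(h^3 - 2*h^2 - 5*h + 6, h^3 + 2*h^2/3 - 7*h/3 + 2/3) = h^2 + h - 2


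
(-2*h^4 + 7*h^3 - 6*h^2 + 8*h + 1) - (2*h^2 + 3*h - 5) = -2*h^4 + 7*h^3 - 8*h^2 + 5*h + 6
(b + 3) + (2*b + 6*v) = 3*b + 6*v + 3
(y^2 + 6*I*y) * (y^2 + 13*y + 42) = y^4 + 13*y^3 + 6*I*y^3 + 42*y^2 + 78*I*y^2 + 252*I*y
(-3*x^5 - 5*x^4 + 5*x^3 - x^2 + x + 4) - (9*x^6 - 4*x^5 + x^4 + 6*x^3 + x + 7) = -9*x^6 + x^5 - 6*x^4 - x^3 - x^2 - 3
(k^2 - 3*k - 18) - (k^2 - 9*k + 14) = 6*k - 32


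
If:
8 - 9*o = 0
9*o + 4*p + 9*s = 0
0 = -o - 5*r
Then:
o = 8/9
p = -9*s/4 - 2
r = -8/45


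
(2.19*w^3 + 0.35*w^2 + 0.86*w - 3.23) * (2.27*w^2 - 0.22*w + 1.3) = 4.9713*w^5 + 0.3127*w^4 + 4.7222*w^3 - 7.0663*w^2 + 1.8286*w - 4.199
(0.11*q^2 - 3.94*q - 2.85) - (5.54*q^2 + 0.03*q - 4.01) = -5.43*q^2 - 3.97*q + 1.16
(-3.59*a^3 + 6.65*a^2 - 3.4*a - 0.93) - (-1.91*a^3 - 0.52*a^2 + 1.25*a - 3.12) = -1.68*a^3 + 7.17*a^2 - 4.65*a + 2.19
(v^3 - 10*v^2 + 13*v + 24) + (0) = v^3 - 10*v^2 + 13*v + 24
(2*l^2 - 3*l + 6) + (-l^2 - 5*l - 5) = l^2 - 8*l + 1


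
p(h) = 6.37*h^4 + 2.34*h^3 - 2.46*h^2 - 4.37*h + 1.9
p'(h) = 25.48*h^3 + 7.02*h^2 - 4.92*h - 4.37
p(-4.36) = 2082.14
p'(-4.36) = -1961.30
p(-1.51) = 27.95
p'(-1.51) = -68.66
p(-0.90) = 6.31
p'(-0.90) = -12.83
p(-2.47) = 199.52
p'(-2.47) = -333.35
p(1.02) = 4.26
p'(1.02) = 24.95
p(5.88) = 7981.50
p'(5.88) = 5389.43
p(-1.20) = 12.77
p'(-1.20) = -32.39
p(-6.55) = 10992.19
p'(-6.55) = -6831.14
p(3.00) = 545.80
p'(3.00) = 732.01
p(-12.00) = 127744.90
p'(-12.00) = -42963.89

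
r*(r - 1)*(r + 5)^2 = r^4 + 9*r^3 + 15*r^2 - 25*r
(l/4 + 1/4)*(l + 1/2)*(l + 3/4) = l^3/4 + 9*l^2/16 + 13*l/32 + 3/32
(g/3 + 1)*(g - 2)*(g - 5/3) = g^3/3 - 2*g^2/9 - 23*g/9 + 10/3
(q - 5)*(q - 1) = q^2 - 6*q + 5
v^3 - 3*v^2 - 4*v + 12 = (v - 3)*(v - 2)*(v + 2)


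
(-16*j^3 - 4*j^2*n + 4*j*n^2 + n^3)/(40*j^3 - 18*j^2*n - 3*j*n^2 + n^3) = (-2*j - n)/(5*j - n)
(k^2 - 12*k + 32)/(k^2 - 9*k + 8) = (k - 4)/(k - 1)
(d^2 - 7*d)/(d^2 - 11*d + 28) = d/(d - 4)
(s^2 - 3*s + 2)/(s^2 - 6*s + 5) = (s - 2)/(s - 5)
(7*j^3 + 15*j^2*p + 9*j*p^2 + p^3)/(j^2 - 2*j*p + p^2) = (7*j^3 + 15*j^2*p + 9*j*p^2 + p^3)/(j^2 - 2*j*p + p^2)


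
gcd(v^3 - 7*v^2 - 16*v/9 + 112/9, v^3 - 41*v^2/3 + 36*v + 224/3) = v^2 - 17*v/3 - 28/3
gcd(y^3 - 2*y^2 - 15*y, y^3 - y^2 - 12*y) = y^2 + 3*y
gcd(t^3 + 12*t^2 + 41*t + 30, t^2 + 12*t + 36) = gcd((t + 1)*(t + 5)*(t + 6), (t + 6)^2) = t + 6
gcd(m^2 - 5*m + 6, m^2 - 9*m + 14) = m - 2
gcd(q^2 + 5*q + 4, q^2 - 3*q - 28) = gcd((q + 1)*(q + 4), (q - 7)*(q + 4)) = q + 4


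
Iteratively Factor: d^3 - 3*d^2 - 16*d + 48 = (d + 4)*(d^2 - 7*d + 12) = (d - 4)*(d + 4)*(d - 3)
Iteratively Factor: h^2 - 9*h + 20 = (h - 5)*(h - 4)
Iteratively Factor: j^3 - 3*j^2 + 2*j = (j - 2)*(j^2 - j) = (j - 2)*(j - 1)*(j)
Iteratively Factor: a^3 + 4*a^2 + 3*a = (a + 1)*(a^2 + 3*a) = (a + 1)*(a + 3)*(a)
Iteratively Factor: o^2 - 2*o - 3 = (o - 3)*(o + 1)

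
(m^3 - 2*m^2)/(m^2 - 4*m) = m*(m - 2)/(m - 4)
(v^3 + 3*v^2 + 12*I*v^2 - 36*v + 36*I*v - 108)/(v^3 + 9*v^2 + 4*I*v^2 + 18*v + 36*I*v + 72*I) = (v^2 + 12*I*v - 36)/(v^2 + v*(6 + 4*I) + 24*I)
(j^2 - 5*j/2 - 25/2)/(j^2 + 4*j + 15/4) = 2*(j - 5)/(2*j + 3)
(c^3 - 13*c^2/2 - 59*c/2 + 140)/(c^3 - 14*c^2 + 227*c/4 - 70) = 2*(c + 5)/(2*c - 5)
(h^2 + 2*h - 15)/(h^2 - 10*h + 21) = (h + 5)/(h - 7)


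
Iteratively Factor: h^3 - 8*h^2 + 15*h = (h - 3)*(h^2 - 5*h) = (h - 5)*(h - 3)*(h)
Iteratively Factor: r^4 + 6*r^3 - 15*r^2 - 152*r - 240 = (r + 4)*(r^3 + 2*r^2 - 23*r - 60) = (r + 4)^2*(r^2 - 2*r - 15) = (r - 5)*(r + 4)^2*(r + 3)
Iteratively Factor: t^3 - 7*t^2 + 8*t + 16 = (t + 1)*(t^2 - 8*t + 16) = (t - 4)*(t + 1)*(t - 4)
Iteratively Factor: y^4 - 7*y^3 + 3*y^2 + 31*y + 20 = (y - 4)*(y^3 - 3*y^2 - 9*y - 5) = (y - 4)*(y + 1)*(y^2 - 4*y - 5) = (y - 5)*(y - 4)*(y + 1)*(y + 1)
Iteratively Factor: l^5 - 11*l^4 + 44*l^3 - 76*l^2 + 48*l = (l - 2)*(l^4 - 9*l^3 + 26*l^2 - 24*l) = (l - 4)*(l - 2)*(l^3 - 5*l^2 + 6*l) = l*(l - 4)*(l - 2)*(l^2 - 5*l + 6) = l*(l - 4)*(l - 2)^2*(l - 3)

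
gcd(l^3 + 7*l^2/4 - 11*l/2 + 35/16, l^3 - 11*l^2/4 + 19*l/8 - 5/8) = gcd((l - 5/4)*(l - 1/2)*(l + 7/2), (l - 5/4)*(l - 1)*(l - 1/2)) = l^2 - 7*l/4 + 5/8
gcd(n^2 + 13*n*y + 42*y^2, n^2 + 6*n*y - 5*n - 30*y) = n + 6*y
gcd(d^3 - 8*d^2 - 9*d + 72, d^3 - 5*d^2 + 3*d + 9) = d - 3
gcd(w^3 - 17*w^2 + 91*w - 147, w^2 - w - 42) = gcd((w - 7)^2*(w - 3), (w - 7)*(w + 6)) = w - 7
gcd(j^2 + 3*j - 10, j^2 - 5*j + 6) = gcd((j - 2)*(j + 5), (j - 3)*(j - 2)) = j - 2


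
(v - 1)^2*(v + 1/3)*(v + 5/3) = v^4 - 22*v^2/9 + 8*v/9 + 5/9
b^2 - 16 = (b - 4)*(b + 4)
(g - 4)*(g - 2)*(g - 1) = g^3 - 7*g^2 + 14*g - 8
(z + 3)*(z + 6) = z^2 + 9*z + 18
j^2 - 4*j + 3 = (j - 3)*(j - 1)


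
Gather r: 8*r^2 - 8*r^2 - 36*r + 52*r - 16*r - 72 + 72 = 0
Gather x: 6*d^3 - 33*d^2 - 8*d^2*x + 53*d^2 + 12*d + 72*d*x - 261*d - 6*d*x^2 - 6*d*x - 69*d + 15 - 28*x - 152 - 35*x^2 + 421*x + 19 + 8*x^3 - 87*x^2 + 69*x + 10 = 6*d^3 + 20*d^2 - 318*d + 8*x^3 + x^2*(-6*d - 122) + x*(-8*d^2 + 66*d + 462) - 108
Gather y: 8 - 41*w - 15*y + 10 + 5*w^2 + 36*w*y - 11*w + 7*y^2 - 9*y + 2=5*w^2 - 52*w + 7*y^2 + y*(36*w - 24) + 20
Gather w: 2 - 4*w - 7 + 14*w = 10*w - 5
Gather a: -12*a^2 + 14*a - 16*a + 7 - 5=-12*a^2 - 2*a + 2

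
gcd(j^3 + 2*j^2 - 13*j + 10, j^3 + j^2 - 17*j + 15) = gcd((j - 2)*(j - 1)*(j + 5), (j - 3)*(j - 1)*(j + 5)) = j^2 + 4*j - 5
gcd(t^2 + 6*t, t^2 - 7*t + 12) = 1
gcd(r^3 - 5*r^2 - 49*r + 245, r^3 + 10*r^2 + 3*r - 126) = r + 7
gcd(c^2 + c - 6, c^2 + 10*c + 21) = c + 3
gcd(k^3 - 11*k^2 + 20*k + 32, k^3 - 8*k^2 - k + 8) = k^2 - 7*k - 8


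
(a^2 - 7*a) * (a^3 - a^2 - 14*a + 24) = a^5 - 8*a^4 - 7*a^3 + 122*a^2 - 168*a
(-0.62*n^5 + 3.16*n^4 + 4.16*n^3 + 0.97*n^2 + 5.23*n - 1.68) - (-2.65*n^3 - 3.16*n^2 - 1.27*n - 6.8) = -0.62*n^5 + 3.16*n^4 + 6.81*n^3 + 4.13*n^2 + 6.5*n + 5.12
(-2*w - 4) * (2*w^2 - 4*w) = -4*w^3 + 16*w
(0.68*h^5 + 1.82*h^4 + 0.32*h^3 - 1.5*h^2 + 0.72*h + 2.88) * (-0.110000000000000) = -0.0748*h^5 - 0.2002*h^4 - 0.0352*h^3 + 0.165*h^2 - 0.0792*h - 0.3168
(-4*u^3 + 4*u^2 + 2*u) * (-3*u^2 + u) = 12*u^5 - 16*u^4 - 2*u^3 + 2*u^2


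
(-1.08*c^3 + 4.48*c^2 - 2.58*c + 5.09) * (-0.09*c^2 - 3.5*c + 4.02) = 0.0972*c^5 + 3.3768*c^4 - 19.7894*c^3 + 26.5815*c^2 - 28.1866*c + 20.4618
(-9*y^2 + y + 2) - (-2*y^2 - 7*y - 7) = -7*y^2 + 8*y + 9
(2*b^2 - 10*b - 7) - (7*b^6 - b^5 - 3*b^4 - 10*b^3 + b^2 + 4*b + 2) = -7*b^6 + b^5 + 3*b^4 + 10*b^3 + b^2 - 14*b - 9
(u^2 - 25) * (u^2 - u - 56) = u^4 - u^3 - 81*u^2 + 25*u + 1400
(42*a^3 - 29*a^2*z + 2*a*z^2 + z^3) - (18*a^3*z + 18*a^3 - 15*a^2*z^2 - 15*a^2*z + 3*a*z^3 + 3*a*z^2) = -18*a^3*z + 24*a^3 + 15*a^2*z^2 - 14*a^2*z - 3*a*z^3 - a*z^2 + z^3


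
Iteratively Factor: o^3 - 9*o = (o - 3)*(o^2 + 3*o) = (o - 3)*(o + 3)*(o)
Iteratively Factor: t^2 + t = (t)*(t + 1)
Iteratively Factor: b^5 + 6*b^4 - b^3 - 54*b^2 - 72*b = (b + 4)*(b^4 + 2*b^3 - 9*b^2 - 18*b) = (b + 3)*(b + 4)*(b^3 - b^2 - 6*b) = (b - 3)*(b + 3)*(b + 4)*(b^2 + 2*b) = (b - 3)*(b + 2)*(b + 3)*(b + 4)*(b)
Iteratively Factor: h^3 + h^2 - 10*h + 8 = (h - 1)*(h^2 + 2*h - 8) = (h - 2)*(h - 1)*(h + 4)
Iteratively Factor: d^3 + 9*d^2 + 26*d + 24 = (d + 3)*(d^2 + 6*d + 8) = (d + 2)*(d + 3)*(d + 4)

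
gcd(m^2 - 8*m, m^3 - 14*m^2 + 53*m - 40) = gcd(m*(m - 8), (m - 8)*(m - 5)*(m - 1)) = m - 8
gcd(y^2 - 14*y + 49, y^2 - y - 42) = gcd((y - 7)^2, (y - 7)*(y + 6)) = y - 7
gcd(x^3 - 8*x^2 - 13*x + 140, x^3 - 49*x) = x - 7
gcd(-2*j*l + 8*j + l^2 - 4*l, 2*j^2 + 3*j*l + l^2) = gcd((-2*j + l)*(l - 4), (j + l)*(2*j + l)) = 1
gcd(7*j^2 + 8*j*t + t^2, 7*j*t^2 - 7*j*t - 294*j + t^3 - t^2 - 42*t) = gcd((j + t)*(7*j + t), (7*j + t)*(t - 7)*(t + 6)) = 7*j + t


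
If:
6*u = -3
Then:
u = -1/2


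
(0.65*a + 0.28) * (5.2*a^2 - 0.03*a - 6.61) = 3.38*a^3 + 1.4365*a^2 - 4.3049*a - 1.8508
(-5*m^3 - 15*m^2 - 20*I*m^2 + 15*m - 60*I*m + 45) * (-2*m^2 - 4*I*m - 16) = 10*m^5 + 30*m^4 + 60*I*m^4 - 30*m^3 + 180*I*m^3 - 90*m^2 + 260*I*m^2 - 240*m + 780*I*m - 720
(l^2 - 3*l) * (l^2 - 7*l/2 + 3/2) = l^4 - 13*l^3/2 + 12*l^2 - 9*l/2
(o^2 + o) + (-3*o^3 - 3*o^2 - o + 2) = -3*o^3 - 2*o^2 + 2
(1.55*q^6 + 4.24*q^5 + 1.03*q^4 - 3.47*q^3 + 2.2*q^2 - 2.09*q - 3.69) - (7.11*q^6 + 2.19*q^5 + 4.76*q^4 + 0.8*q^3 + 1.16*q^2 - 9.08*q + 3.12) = -5.56*q^6 + 2.05*q^5 - 3.73*q^4 - 4.27*q^3 + 1.04*q^2 + 6.99*q - 6.81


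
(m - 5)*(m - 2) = m^2 - 7*m + 10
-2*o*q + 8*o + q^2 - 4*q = (-2*o + q)*(q - 4)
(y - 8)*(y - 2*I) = y^2 - 8*y - 2*I*y + 16*I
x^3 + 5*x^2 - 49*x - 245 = (x - 7)*(x + 5)*(x + 7)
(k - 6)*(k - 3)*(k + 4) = k^3 - 5*k^2 - 18*k + 72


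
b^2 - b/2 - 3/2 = (b - 3/2)*(b + 1)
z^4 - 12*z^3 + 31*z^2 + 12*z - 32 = (z - 8)*(z - 4)*(z - 1)*(z + 1)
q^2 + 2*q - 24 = (q - 4)*(q + 6)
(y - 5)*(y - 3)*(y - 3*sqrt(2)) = y^3 - 8*y^2 - 3*sqrt(2)*y^2 + 15*y + 24*sqrt(2)*y - 45*sqrt(2)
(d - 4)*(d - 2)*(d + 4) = d^3 - 2*d^2 - 16*d + 32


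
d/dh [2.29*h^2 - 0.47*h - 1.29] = 4.58*h - 0.47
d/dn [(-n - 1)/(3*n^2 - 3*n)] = (n^2 + 2*n - 1)/(3*n^2*(n^2 - 2*n + 1))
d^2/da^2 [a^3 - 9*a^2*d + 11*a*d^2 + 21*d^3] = 6*a - 18*d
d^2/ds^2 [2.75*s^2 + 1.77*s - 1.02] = 5.50000000000000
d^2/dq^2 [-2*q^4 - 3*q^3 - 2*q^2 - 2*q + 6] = -24*q^2 - 18*q - 4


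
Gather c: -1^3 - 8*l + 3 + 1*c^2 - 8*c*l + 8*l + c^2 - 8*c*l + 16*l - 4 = 2*c^2 - 16*c*l + 16*l - 2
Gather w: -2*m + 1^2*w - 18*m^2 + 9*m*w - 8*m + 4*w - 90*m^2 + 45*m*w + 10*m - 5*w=-108*m^2 + 54*m*w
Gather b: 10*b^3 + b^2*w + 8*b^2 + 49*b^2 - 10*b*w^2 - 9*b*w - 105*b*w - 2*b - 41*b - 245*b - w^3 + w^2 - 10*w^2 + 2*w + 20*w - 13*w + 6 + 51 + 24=10*b^3 + b^2*(w + 57) + b*(-10*w^2 - 114*w - 288) - w^3 - 9*w^2 + 9*w + 81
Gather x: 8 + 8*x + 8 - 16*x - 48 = -8*x - 32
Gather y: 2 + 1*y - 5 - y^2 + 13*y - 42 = -y^2 + 14*y - 45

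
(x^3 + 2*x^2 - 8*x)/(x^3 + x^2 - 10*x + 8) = x/(x - 1)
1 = 1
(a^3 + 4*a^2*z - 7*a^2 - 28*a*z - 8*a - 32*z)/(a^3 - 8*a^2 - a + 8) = (a + 4*z)/(a - 1)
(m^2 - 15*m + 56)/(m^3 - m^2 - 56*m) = (m - 7)/(m*(m + 7))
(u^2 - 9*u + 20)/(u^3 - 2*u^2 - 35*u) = (-u^2 + 9*u - 20)/(u*(-u^2 + 2*u + 35))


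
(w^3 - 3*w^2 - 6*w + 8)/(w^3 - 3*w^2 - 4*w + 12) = (w^2 - 5*w + 4)/(w^2 - 5*w + 6)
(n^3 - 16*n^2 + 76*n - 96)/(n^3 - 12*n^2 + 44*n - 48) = (n - 8)/(n - 4)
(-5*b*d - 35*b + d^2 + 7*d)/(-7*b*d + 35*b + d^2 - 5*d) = (5*b*d + 35*b - d^2 - 7*d)/(7*b*d - 35*b - d^2 + 5*d)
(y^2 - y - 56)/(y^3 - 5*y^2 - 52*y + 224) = 1/(y - 4)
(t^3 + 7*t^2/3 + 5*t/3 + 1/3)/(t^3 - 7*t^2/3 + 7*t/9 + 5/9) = 3*(t^2 + 2*t + 1)/(3*t^2 - 8*t + 5)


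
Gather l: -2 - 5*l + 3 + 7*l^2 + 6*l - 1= 7*l^2 + l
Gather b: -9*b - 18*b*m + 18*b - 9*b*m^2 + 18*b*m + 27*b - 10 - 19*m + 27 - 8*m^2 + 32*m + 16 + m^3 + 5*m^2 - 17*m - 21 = b*(36 - 9*m^2) + m^3 - 3*m^2 - 4*m + 12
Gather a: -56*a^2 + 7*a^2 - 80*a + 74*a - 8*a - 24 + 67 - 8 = -49*a^2 - 14*a + 35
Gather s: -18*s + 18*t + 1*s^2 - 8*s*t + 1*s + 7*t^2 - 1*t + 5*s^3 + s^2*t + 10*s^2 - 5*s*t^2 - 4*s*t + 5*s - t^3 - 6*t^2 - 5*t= 5*s^3 + s^2*(t + 11) + s*(-5*t^2 - 12*t - 12) - t^3 + t^2 + 12*t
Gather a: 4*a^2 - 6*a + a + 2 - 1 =4*a^2 - 5*a + 1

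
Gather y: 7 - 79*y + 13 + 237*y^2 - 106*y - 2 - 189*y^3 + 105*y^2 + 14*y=-189*y^3 + 342*y^2 - 171*y + 18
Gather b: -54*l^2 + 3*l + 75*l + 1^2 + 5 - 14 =-54*l^2 + 78*l - 8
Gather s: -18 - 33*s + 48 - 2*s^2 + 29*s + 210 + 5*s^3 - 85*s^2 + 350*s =5*s^3 - 87*s^2 + 346*s + 240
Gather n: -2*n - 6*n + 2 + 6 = 8 - 8*n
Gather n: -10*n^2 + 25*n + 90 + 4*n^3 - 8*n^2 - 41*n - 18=4*n^3 - 18*n^2 - 16*n + 72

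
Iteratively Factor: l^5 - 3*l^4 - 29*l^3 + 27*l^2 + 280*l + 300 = (l + 2)*(l^4 - 5*l^3 - 19*l^2 + 65*l + 150) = (l + 2)^2*(l^3 - 7*l^2 - 5*l + 75) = (l + 2)^2*(l + 3)*(l^2 - 10*l + 25) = (l - 5)*(l + 2)^2*(l + 3)*(l - 5)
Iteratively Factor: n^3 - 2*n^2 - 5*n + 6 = (n - 3)*(n^2 + n - 2) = (n - 3)*(n + 2)*(n - 1)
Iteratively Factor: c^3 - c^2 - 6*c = (c - 3)*(c^2 + 2*c) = c*(c - 3)*(c + 2)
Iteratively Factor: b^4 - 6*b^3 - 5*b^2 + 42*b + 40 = (b - 4)*(b^3 - 2*b^2 - 13*b - 10) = (b - 5)*(b - 4)*(b^2 + 3*b + 2) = (b - 5)*(b - 4)*(b + 1)*(b + 2)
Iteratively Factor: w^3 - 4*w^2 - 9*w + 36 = (w + 3)*(w^2 - 7*w + 12) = (w - 3)*(w + 3)*(w - 4)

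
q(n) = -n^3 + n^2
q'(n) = -3*n^2 + 2*n = n*(2 - 3*n)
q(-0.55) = 0.47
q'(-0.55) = -2.01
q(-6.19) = 275.49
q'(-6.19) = -127.33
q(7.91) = -432.35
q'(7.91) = -171.88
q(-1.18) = 3.04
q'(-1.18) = -6.54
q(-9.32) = 896.42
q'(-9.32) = -279.23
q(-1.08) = 2.43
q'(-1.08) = -5.66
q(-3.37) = 49.63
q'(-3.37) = -40.81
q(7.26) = -329.95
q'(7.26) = -143.60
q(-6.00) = 252.00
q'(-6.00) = -120.00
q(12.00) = -1584.00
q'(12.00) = -408.00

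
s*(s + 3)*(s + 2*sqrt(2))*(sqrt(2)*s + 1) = sqrt(2)*s^4 + 3*sqrt(2)*s^3 + 5*s^3 + 2*sqrt(2)*s^2 + 15*s^2 + 6*sqrt(2)*s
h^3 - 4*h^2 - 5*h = h*(h - 5)*(h + 1)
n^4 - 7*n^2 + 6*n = n*(n - 2)*(n - 1)*(n + 3)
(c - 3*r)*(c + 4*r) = c^2 + c*r - 12*r^2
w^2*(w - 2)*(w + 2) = w^4 - 4*w^2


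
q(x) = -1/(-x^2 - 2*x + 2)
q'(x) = -(2*x + 2)/(-x^2 - 2*x + 2)^2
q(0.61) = -2.45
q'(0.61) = -19.35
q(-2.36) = -0.87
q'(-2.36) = 2.06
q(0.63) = -2.91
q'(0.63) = -27.69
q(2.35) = 0.12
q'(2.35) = -0.10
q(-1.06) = -0.33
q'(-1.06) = 0.01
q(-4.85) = 0.08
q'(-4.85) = 0.06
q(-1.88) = -0.45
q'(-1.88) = 0.36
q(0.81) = 3.62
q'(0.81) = -47.49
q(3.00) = 0.08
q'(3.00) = -0.05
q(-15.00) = 0.01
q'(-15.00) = 0.00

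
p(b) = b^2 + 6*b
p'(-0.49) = 5.02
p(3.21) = 29.56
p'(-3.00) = 0.00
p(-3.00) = -9.00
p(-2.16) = -8.29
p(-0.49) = -2.70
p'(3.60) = 13.20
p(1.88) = 14.81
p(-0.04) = -0.24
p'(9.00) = 24.00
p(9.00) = 135.00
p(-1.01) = -5.04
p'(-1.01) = 3.98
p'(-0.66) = 4.68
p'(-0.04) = 5.92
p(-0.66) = -3.52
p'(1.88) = 9.76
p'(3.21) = 12.42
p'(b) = 2*b + 6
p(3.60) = 34.56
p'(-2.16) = 1.68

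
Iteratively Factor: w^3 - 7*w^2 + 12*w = (w)*(w^2 - 7*w + 12) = w*(w - 3)*(w - 4)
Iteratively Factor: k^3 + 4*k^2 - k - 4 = (k - 1)*(k^2 + 5*k + 4) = (k - 1)*(k + 1)*(k + 4)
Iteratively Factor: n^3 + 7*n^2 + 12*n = (n)*(n^2 + 7*n + 12) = n*(n + 3)*(n + 4)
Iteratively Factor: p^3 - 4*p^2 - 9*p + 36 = (p - 3)*(p^2 - p - 12) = (p - 3)*(p + 3)*(p - 4)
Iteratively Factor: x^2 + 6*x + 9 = (x + 3)*(x + 3)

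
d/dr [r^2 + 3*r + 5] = 2*r + 3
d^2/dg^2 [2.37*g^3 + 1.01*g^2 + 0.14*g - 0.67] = 14.22*g + 2.02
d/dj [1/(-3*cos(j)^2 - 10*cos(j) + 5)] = -2*(3*cos(j) + 5)*sin(j)/(3*cos(j)^2 + 10*cos(j) - 5)^2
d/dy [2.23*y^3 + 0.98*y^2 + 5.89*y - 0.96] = 6.69*y^2 + 1.96*y + 5.89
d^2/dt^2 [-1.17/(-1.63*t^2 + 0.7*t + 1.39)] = (6.217146*t^2 - 2.66994*t - 1.17*(3.26*t - 0.7)*(6.52*t - 1.4) - 5.301738)/(-1.63*t^2 + 0.7*t + 1.39)^3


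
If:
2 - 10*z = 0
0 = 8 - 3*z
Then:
No Solution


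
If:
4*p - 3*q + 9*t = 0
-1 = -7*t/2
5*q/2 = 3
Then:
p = 9/35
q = 6/5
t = 2/7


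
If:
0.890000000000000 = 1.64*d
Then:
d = 0.54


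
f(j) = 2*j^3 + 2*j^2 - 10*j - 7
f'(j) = 6*j^2 + 4*j - 10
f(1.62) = -9.45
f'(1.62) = 12.23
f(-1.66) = 5.96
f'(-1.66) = -0.11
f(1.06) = -12.97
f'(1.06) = 0.98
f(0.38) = -10.40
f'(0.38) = -7.61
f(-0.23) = -4.62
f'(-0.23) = -10.60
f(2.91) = 30.12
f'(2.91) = 52.45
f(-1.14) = 4.04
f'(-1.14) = -6.76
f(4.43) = 161.83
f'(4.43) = 125.47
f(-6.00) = -307.00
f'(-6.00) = 182.00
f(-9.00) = -1213.00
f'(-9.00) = 440.00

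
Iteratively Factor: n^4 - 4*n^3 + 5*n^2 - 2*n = (n - 1)*(n^3 - 3*n^2 + 2*n) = (n - 1)^2*(n^2 - 2*n) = (n - 2)*(n - 1)^2*(n)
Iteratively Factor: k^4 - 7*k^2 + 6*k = (k - 1)*(k^3 + k^2 - 6*k) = (k - 1)*(k + 3)*(k^2 - 2*k) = (k - 2)*(k - 1)*(k + 3)*(k)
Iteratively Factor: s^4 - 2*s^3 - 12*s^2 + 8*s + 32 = (s - 4)*(s^3 + 2*s^2 - 4*s - 8) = (s - 4)*(s + 2)*(s^2 - 4) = (s - 4)*(s - 2)*(s + 2)*(s + 2)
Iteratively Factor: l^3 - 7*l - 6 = (l - 3)*(l^2 + 3*l + 2) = (l - 3)*(l + 1)*(l + 2)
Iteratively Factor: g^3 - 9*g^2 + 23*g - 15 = (g - 3)*(g^2 - 6*g + 5) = (g - 3)*(g - 1)*(g - 5)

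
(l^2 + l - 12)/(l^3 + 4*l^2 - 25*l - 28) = (l^2 + l - 12)/(l^3 + 4*l^2 - 25*l - 28)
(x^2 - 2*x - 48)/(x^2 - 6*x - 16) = (x + 6)/(x + 2)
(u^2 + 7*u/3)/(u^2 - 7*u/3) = (3*u + 7)/(3*u - 7)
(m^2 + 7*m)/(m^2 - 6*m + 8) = m*(m + 7)/(m^2 - 6*m + 8)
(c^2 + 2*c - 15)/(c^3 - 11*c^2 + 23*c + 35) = (c^2 + 2*c - 15)/(c^3 - 11*c^2 + 23*c + 35)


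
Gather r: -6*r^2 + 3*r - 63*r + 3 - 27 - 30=-6*r^2 - 60*r - 54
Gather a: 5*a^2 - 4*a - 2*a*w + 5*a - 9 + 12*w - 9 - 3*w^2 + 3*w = 5*a^2 + a*(1 - 2*w) - 3*w^2 + 15*w - 18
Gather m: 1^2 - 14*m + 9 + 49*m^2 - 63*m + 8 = 49*m^2 - 77*m + 18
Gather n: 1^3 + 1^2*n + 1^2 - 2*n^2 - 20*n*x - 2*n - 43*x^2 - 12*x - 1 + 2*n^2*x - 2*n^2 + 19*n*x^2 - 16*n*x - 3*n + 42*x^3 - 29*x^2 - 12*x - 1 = n^2*(2*x - 4) + n*(19*x^2 - 36*x - 4) + 42*x^3 - 72*x^2 - 24*x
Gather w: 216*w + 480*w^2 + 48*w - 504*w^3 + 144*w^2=-504*w^3 + 624*w^2 + 264*w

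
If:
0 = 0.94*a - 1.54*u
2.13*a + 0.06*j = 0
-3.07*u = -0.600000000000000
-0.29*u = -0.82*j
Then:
No Solution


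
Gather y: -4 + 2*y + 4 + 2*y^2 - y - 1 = 2*y^2 + y - 1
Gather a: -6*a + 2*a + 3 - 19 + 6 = -4*a - 10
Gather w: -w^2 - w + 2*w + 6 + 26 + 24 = -w^2 + w + 56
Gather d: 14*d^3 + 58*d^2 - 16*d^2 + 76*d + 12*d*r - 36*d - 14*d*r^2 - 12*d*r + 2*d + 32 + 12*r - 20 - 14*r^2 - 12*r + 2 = 14*d^3 + 42*d^2 + d*(42 - 14*r^2) - 14*r^2 + 14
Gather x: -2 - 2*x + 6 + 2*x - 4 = 0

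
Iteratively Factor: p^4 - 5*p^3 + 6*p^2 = (p - 3)*(p^3 - 2*p^2) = p*(p - 3)*(p^2 - 2*p) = p^2*(p - 3)*(p - 2)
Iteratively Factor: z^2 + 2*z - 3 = (z + 3)*(z - 1)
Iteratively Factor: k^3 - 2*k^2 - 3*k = (k + 1)*(k^2 - 3*k) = k*(k + 1)*(k - 3)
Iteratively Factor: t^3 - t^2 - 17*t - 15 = (t + 3)*(t^2 - 4*t - 5) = (t - 5)*(t + 3)*(t + 1)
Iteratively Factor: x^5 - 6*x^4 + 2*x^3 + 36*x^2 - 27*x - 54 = (x - 3)*(x^4 - 3*x^3 - 7*x^2 + 15*x + 18) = (x - 3)^2*(x^3 - 7*x - 6) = (x - 3)^3*(x^2 + 3*x + 2) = (x - 3)^3*(x + 1)*(x + 2)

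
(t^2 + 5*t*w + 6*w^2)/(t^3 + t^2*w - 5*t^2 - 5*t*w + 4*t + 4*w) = (t^2 + 5*t*w + 6*w^2)/(t^3 + t^2*w - 5*t^2 - 5*t*w + 4*t + 4*w)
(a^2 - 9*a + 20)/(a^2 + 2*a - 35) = (a - 4)/(a + 7)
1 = 1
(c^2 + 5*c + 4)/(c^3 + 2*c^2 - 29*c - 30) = (c + 4)/(c^2 + c - 30)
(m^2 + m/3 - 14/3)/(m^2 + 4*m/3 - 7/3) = (m - 2)/(m - 1)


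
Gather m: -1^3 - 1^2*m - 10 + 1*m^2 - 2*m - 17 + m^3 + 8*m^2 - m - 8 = m^3 + 9*m^2 - 4*m - 36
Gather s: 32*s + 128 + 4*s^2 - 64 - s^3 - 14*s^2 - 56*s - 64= -s^3 - 10*s^2 - 24*s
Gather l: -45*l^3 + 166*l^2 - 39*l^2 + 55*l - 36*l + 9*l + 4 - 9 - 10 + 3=-45*l^3 + 127*l^2 + 28*l - 12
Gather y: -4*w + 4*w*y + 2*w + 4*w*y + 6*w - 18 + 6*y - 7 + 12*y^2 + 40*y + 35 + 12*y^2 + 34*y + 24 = 4*w + 24*y^2 + y*(8*w + 80) + 34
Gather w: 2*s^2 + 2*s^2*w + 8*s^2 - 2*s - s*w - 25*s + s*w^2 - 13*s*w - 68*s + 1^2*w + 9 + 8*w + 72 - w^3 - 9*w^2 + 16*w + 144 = 10*s^2 - 95*s - w^3 + w^2*(s - 9) + w*(2*s^2 - 14*s + 25) + 225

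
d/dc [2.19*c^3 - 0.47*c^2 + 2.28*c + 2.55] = 6.57*c^2 - 0.94*c + 2.28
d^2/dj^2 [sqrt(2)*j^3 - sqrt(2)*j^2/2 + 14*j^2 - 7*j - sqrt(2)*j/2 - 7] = 6*sqrt(2)*j - sqrt(2) + 28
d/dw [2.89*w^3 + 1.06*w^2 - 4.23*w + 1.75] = 8.67*w^2 + 2.12*w - 4.23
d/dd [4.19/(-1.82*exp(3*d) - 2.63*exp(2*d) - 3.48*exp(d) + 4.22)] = (22.8774*exp(2*d) + 22.0394*exp(d) + 14.5812)*exp(d)/(1.82*exp(3*d) + 2.63*exp(2*d) + 3.48*exp(d) - 4.22)^2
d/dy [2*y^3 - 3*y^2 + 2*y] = 6*y^2 - 6*y + 2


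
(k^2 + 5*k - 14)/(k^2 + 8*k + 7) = (k - 2)/(k + 1)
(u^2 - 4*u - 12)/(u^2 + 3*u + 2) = (u - 6)/(u + 1)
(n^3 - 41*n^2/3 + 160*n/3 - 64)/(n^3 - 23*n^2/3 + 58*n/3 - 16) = (n - 8)/(n - 2)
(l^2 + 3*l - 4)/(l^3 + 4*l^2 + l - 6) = (l + 4)/(l^2 + 5*l + 6)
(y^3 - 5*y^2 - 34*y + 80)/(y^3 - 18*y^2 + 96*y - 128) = (y + 5)/(y - 8)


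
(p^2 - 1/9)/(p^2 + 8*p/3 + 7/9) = (3*p - 1)/(3*p + 7)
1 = 1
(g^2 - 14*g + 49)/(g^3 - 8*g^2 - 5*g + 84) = (g - 7)/(g^2 - g - 12)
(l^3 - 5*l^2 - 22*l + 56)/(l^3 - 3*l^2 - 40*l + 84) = (l + 4)/(l + 6)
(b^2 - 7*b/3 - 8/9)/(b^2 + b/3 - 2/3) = (9*b^2 - 21*b - 8)/(3*(3*b^2 + b - 2))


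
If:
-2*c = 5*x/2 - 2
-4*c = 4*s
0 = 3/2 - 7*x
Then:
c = 41/56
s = -41/56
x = 3/14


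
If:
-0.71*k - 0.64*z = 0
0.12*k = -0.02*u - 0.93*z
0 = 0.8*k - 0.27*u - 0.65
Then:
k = -0.06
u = -2.57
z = 0.06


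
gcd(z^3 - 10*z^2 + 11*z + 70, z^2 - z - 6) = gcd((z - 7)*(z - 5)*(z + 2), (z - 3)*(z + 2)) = z + 2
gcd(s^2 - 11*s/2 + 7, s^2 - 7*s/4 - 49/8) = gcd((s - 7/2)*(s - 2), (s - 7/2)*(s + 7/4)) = s - 7/2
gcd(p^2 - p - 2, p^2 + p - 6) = p - 2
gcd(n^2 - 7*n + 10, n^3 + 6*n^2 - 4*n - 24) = n - 2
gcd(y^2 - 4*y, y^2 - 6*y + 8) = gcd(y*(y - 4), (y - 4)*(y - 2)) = y - 4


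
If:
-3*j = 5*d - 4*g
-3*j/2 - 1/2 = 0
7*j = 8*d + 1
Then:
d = -5/12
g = -37/48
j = -1/3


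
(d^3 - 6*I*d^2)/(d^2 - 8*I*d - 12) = d^2/(d - 2*I)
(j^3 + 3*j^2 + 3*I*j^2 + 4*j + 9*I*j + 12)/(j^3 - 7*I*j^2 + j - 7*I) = (j^2 + j*(3 + 4*I) + 12*I)/(j^2 - 6*I*j + 7)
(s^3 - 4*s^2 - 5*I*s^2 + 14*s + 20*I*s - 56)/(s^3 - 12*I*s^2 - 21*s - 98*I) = (s - 4)/(s - 7*I)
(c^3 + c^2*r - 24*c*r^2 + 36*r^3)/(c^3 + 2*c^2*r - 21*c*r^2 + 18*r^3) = (-c + 2*r)/(-c + r)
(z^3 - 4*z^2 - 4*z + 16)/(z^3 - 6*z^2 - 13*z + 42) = (z^2 - 2*z - 8)/(z^2 - 4*z - 21)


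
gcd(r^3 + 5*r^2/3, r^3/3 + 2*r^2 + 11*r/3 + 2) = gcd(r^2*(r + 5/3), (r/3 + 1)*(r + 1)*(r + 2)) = 1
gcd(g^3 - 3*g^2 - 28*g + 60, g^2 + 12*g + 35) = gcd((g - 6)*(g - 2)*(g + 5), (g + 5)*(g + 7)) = g + 5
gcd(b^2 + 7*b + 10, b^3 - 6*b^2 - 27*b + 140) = b + 5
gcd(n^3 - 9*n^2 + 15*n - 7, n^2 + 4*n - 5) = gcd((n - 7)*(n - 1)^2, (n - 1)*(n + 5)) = n - 1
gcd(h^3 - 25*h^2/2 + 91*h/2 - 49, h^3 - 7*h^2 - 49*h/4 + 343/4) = h^2 - 21*h/2 + 49/2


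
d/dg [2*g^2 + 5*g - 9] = 4*g + 5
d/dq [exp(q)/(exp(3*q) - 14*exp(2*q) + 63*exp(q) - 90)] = 2*(-exp(3*q) + 7*exp(2*q) - 45)*exp(q)/(exp(6*q) - 28*exp(5*q) + 322*exp(4*q) - 1944*exp(3*q) + 6489*exp(2*q) - 11340*exp(q) + 8100)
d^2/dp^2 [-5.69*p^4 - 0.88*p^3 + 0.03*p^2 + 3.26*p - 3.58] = -68.28*p^2 - 5.28*p + 0.06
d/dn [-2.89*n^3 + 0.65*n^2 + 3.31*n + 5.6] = -8.67*n^2 + 1.3*n + 3.31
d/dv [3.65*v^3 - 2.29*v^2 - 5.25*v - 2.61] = 10.95*v^2 - 4.58*v - 5.25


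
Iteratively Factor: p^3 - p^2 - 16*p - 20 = (p - 5)*(p^2 + 4*p + 4) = (p - 5)*(p + 2)*(p + 2)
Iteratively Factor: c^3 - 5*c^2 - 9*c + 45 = (c - 5)*(c^2 - 9) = (c - 5)*(c + 3)*(c - 3)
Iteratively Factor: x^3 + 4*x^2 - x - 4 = (x + 4)*(x^2 - 1) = (x - 1)*(x + 4)*(x + 1)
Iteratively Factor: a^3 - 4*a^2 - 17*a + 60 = (a - 5)*(a^2 + a - 12) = (a - 5)*(a - 3)*(a + 4)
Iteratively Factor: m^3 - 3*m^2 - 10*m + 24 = (m + 3)*(m^2 - 6*m + 8) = (m - 2)*(m + 3)*(m - 4)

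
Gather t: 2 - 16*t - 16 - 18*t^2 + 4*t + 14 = -18*t^2 - 12*t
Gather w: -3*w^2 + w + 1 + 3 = -3*w^2 + w + 4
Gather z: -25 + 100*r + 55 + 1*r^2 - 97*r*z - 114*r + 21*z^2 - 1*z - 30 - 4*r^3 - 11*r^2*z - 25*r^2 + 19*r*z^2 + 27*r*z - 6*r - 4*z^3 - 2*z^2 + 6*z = -4*r^3 - 24*r^2 - 20*r - 4*z^3 + z^2*(19*r + 19) + z*(-11*r^2 - 70*r + 5)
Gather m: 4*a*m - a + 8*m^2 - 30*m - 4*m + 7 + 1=-a + 8*m^2 + m*(4*a - 34) + 8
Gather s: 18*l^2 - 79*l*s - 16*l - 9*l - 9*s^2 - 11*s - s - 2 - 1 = 18*l^2 - 25*l - 9*s^2 + s*(-79*l - 12) - 3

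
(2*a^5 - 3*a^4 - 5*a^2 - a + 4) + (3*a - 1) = 2*a^5 - 3*a^4 - 5*a^2 + 2*a + 3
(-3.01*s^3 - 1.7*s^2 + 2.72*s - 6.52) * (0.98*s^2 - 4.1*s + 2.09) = -2.9498*s^5 + 10.675*s^4 + 3.3447*s^3 - 21.0946*s^2 + 32.4168*s - 13.6268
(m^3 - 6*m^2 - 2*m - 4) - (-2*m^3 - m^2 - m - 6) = 3*m^3 - 5*m^2 - m + 2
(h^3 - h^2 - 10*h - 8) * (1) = h^3 - h^2 - 10*h - 8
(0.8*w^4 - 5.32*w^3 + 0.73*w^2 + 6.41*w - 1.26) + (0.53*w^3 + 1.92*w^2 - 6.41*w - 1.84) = 0.8*w^4 - 4.79*w^3 + 2.65*w^2 - 3.1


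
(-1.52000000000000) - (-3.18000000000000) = 1.66000000000000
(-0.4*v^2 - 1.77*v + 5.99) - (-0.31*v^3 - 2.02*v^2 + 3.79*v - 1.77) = 0.31*v^3 + 1.62*v^2 - 5.56*v + 7.76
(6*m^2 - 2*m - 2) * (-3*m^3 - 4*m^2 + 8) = -18*m^5 - 18*m^4 + 14*m^3 + 56*m^2 - 16*m - 16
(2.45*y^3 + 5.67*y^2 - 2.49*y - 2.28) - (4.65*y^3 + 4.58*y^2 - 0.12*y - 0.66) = -2.2*y^3 + 1.09*y^2 - 2.37*y - 1.62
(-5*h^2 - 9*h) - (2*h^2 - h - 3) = -7*h^2 - 8*h + 3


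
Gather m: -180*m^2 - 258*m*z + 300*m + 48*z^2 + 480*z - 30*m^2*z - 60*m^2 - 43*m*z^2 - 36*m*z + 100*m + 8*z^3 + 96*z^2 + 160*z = m^2*(-30*z - 240) + m*(-43*z^2 - 294*z + 400) + 8*z^3 + 144*z^2 + 640*z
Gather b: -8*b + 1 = 1 - 8*b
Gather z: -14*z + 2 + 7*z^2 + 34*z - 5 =7*z^2 + 20*z - 3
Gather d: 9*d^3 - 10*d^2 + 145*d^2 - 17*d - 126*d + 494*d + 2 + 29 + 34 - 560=9*d^3 + 135*d^2 + 351*d - 495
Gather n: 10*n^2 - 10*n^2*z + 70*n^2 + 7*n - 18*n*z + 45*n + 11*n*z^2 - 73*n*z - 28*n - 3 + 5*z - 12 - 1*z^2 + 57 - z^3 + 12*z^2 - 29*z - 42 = n^2*(80 - 10*z) + n*(11*z^2 - 91*z + 24) - z^3 + 11*z^2 - 24*z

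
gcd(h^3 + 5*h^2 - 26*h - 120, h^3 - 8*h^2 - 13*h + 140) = h^2 - h - 20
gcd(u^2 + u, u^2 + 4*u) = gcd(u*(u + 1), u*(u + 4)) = u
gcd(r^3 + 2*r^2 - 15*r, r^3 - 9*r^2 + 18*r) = r^2 - 3*r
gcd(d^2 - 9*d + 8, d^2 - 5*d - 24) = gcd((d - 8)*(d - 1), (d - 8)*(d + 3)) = d - 8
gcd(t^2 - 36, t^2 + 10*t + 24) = t + 6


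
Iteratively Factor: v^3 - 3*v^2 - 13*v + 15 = (v + 3)*(v^2 - 6*v + 5) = (v - 1)*(v + 3)*(v - 5)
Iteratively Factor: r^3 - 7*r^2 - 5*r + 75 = (r - 5)*(r^2 - 2*r - 15) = (r - 5)^2*(r + 3)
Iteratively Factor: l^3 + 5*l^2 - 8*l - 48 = (l + 4)*(l^2 + l - 12) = (l + 4)^2*(l - 3)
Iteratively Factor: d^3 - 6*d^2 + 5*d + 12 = (d + 1)*(d^2 - 7*d + 12) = (d - 4)*(d + 1)*(d - 3)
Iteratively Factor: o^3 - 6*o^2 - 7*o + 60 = (o - 4)*(o^2 - 2*o - 15) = (o - 4)*(o + 3)*(o - 5)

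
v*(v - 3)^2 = v^3 - 6*v^2 + 9*v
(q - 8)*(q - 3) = q^2 - 11*q + 24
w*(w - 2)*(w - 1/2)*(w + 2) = w^4 - w^3/2 - 4*w^2 + 2*w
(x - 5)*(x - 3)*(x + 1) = x^3 - 7*x^2 + 7*x + 15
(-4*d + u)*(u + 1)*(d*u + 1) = -4*d^2*u^2 - 4*d^2*u + d*u^3 + d*u^2 - 4*d*u - 4*d + u^2 + u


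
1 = 1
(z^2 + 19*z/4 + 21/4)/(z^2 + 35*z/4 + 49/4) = (z + 3)/(z + 7)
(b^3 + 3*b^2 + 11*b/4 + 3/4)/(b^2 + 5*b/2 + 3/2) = b + 1/2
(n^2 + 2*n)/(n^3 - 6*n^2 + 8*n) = (n + 2)/(n^2 - 6*n + 8)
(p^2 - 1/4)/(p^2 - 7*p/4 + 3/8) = 2*(4*p^2 - 1)/(8*p^2 - 14*p + 3)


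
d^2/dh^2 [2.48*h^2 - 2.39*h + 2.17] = 4.96000000000000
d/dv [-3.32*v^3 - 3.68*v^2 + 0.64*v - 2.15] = -9.96*v^2 - 7.36*v + 0.64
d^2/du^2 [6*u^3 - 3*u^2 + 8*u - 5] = 36*u - 6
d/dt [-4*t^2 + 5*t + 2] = 5 - 8*t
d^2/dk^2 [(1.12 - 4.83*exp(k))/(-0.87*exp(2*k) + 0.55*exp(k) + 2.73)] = (3.655827*exp(4*k) - 1.079757*exp(3*k) + 70.438158*exp(2*k) - 18.231493*exp(k) + 37.679187)*exp(k)/(0.658503*exp(6*k) - 1.248885*exp(5*k) - 5.409486*exp(4*k) + 7.671455*exp(3*k) + 16.974594*exp(2*k) - 12.297285*exp(k) - 20.346417)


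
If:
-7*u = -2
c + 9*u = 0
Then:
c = -18/7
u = 2/7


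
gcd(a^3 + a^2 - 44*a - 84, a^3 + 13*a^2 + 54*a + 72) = a + 6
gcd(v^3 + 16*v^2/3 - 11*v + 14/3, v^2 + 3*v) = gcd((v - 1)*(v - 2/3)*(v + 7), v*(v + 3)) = 1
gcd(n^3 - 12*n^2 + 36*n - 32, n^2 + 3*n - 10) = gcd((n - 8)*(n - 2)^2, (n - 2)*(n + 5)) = n - 2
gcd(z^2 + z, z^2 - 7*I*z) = z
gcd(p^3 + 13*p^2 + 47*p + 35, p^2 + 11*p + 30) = p + 5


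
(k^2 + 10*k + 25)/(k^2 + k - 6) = (k^2 + 10*k + 25)/(k^2 + k - 6)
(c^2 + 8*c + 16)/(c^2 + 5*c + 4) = (c + 4)/(c + 1)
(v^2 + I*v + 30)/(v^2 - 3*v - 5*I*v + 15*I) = (v + 6*I)/(v - 3)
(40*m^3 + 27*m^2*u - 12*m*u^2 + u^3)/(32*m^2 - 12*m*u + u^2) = (-5*m^2 - 4*m*u + u^2)/(-4*m + u)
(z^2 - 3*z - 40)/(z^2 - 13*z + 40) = (z + 5)/(z - 5)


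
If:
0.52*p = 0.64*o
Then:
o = 0.8125*p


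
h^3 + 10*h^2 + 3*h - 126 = (h - 3)*(h + 6)*(h + 7)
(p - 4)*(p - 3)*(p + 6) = p^3 - p^2 - 30*p + 72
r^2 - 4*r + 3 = (r - 3)*(r - 1)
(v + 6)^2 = v^2 + 12*v + 36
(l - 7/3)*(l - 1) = l^2 - 10*l/3 + 7/3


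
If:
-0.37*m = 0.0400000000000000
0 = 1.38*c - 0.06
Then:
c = 0.04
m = -0.11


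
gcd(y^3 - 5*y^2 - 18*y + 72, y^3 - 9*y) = y - 3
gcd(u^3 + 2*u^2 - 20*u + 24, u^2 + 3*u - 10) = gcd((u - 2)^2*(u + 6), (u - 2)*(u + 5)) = u - 2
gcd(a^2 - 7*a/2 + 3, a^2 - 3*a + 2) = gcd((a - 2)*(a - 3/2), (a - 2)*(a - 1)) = a - 2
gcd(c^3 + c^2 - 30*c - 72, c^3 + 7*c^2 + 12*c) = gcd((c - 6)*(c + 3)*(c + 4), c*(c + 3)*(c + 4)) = c^2 + 7*c + 12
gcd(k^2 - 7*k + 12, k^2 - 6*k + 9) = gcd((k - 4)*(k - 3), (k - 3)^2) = k - 3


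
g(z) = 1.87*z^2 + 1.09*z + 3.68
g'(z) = 3.74*z + 1.09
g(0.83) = 5.87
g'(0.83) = 4.19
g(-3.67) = 24.87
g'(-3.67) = -12.64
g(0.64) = 5.14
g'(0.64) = 3.48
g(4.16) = 40.58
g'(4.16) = 16.65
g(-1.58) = 6.63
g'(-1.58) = -4.82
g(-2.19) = 10.26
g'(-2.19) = -7.10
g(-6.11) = 66.83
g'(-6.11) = -21.76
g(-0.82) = 4.04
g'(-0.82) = -1.98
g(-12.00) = 259.88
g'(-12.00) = -43.79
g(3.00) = 23.78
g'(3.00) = 12.31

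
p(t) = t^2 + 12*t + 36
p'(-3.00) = 6.00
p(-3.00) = 9.00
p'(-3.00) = 6.00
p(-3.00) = 9.00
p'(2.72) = 17.44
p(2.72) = 76.04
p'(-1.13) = 9.74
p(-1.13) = 23.72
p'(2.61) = 17.22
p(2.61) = 74.13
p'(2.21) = 16.42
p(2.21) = 67.40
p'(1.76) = 15.52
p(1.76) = 60.22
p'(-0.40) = 11.20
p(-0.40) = 31.36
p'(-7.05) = -2.10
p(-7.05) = 1.10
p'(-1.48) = 9.04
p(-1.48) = 20.43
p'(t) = 2*t + 12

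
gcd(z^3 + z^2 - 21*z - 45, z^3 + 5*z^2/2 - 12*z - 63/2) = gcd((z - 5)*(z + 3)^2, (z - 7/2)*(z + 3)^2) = z^2 + 6*z + 9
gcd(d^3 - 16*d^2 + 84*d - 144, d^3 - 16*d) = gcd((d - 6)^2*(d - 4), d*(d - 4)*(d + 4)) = d - 4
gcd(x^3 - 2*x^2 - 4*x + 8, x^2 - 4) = x^2 - 4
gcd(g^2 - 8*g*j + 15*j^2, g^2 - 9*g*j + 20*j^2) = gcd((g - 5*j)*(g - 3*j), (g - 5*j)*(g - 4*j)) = g - 5*j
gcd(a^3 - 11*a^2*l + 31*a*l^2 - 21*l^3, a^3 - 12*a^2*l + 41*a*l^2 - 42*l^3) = a^2 - 10*a*l + 21*l^2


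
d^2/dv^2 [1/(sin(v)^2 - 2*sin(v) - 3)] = (6*sin(v) + 4*cos(v)^2 - 18)*cos(v)^2/(-sin(v)^2 + 2*sin(v) + 3)^3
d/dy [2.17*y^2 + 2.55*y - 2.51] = 4.34*y + 2.55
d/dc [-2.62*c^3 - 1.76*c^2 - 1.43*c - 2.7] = -7.86*c^2 - 3.52*c - 1.43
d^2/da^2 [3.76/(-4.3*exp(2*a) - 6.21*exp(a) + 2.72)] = (-3.76*(8.6*exp(a) + 6.21)*(17.2*exp(a) + 12.42)*exp(a) + (64.672*exp(a) + 23.3496)*(4.3*exp(2*a) + 6.21*exp(a) - 2.72))*exp(a)/(4.3*exp(2*a) + 6.21*exp(a) - 2.72)^3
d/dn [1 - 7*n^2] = -14*n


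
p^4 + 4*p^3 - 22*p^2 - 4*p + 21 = (p - 3)*(p - 1)*(p + 1)*(p + 7)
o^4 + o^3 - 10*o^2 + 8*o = o*(o - 2)*(o - 1)*(o + 4)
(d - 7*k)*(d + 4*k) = d^2 - 3*d*k - 28*k^2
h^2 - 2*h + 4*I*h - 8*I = (h - 2)*(h + 4*I)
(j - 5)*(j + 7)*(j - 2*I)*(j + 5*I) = j^4 + 2*j^3 + 3*I*j^3 - 25*j^2 + 6*I*j^2 + 20*j - 105*I*j - 350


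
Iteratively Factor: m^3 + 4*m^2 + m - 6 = (m + 2)*(m^2 + 2*m - 3) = (m - 1)*(m + 2)*(m + 3)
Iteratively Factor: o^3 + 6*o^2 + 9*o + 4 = (o + 1)*(o^2 + 5*o + 4) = (o + 1)*(o + 4)*(o + 1)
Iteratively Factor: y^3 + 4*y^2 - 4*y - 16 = (y + 4)*(y^2 - 4) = (y + 2)*(y + 4)*(y - 2)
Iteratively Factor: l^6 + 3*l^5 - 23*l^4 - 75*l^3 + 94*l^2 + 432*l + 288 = (l - 3)*(l^5 + 6*l^4 - 5*l^3 - 90*l^2 - 176*l - 96) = (l - 3)*(l + 2)*(l^4 + 4*l^3 - 13*l^2 - 64*l - 48) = (l - 4)*(l - 3)*(l + 2)*(l^3 + 8*l^2 + 19*l + 12) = (l - 4)*(l - 3)*(l + 2)*(l + 3)*(l^2 + 5*l + 4) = (l - 4)*(l - 3)*(l + 2)*(l + 3)*(l + 4)*(l + 1)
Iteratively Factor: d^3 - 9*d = (d + 3)*(d^2 - 3*d) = d*(d + 3)*(d - 3)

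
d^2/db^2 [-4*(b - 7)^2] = -8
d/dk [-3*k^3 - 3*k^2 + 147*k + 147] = -9*k^2 - 6*k + 147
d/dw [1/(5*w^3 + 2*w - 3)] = (-15*w^2 - 2)/(5*w^3 + 2*w - 3)^2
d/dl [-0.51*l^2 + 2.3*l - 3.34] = 2.3 - 1.02*l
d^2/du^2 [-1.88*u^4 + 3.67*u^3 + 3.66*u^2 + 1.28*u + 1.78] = -22.56*u^2 + 22.02*u + 7.32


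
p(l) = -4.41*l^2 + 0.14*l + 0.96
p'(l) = 0.14 - 8.82*l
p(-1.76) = -12.95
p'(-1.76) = 15.66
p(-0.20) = 0.76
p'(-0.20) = 1.90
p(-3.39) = -50.19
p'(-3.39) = 30.04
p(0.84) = -2.03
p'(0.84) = -7.27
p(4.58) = -90.90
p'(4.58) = -40.26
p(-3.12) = -42.41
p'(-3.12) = 27.66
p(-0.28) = 0.58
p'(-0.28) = 2.61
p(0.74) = -1.35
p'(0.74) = -6.39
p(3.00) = -38.31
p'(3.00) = -26.32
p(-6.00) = -158.64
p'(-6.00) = 53.06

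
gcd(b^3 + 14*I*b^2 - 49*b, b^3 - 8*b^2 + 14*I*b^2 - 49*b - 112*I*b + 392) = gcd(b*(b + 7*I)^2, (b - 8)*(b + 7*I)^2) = b^2 + 14*I*b - 49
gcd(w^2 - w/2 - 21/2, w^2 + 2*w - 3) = w + 3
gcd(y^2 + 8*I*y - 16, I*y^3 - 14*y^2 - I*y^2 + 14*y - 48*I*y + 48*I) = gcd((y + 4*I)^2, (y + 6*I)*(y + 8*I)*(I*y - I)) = 1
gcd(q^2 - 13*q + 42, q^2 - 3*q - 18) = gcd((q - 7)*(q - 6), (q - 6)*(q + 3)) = q - 6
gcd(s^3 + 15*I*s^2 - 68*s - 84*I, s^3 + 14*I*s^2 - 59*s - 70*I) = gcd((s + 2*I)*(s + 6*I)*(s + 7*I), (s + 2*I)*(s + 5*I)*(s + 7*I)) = s^2 + 9*I*s - 14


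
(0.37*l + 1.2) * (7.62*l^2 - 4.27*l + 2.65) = 2.8194*l^3 + 7.5641*l^2 - 4.1435*l + 3.18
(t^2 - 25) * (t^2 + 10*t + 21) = t^4 + 10*t^3 - 4*t^2 - 250*t - 525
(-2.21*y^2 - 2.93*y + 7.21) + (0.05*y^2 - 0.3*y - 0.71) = -2.16*y^2 - 3.23*y + 6.5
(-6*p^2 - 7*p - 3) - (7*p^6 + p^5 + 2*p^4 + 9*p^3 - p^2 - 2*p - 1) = -7*p^6 - p^5 - 2*p^4 - 9*p^3 - 5*p^2 - 5*p - 2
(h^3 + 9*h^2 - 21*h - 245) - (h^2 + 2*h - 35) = h^3 + 8*h^2 - 23*h - 210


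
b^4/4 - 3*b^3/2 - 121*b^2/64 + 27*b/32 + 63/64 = (b/4 + 1/4)*(b - 7)*(b - 3/4)*(b + 3/4)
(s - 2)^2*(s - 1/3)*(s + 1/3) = s^4 - 4*s^3 + 35*s^2/9 + 4*s/9 - 4/9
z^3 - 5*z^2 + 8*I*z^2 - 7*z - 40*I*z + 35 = (z - 5)*(z + I)*(z + 7*I)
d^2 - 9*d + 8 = (d - 8)*(d - 1)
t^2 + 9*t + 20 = (t + 4)*(t + 5)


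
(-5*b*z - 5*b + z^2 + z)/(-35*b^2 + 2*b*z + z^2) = (z + 1)/(7*b + z)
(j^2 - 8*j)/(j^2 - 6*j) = (j - 8)/(j - 6)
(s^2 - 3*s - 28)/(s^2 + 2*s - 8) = (s - 7)/(s - 2)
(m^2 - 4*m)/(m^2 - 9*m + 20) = m/(m - 5)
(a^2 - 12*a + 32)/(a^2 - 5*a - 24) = (a - 4)/(a + 3)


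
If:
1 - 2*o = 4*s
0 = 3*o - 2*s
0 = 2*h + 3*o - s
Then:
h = -3/32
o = 1/8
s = 3/16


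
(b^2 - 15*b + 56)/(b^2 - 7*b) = (b - 8)/b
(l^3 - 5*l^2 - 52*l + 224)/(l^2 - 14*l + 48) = (l^2 + 3*l - 28)/(l - 6)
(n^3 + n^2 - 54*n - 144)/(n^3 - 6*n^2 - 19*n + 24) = (n + 6)/(n - 1)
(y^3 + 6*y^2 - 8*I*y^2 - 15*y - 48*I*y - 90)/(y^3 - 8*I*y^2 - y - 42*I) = (y^2 + y*(6 - 5*I) - 30*I)/(y^2 - 5*I*y + 14)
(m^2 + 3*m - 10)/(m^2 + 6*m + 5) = (m - 2)/(m + 1)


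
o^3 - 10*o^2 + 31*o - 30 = (o - 5)*(o - 3)*(o - 2)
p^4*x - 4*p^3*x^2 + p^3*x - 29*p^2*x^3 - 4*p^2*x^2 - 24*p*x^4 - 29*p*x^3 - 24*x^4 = (p - 8*x)*(p + x)*(p + 3*x)*(p*x + x)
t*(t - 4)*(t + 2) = t^3 - 2*t^2 - 8*t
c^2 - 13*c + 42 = (c - 7)*(c - 6)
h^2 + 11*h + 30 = (h + 5)*(h + 6)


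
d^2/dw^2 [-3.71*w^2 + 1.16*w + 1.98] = -7.42000000000000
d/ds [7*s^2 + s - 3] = 14*s + 1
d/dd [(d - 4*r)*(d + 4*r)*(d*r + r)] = r*(3*d^2 + 2*d - 16*r^2)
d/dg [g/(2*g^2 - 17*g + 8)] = 2*(4 - g^2)/(4*g^4 - 68*g^3 + 321*g^2 - 272*g + 64)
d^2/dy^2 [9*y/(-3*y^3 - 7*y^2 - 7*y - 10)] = 18*(-y*(9*y^2 + 14*y + 7)^2 + (9*y^2 + y*(9*y + 7) + 14*y + 7)*(3*y^3 + 7*y^2 + 7*y + 10))/(3*y^3 + 7*y^2 + 7*y + 10)^3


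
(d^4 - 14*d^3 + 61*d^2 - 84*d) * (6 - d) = -d^5 + 20*d^4 - 145*d^3 + 450*d^2 - 504*d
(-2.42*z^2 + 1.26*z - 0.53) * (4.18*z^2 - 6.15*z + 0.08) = -10.1156*z^4 + 20.1498*z^3 - 10.158*z^2 + 3.3603*z - 0.0424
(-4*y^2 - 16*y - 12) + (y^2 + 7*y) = -3*y^2 - 9*y - 12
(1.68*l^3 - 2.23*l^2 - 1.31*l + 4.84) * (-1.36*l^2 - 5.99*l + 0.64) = -2.2848*l^5 - 7.0304*l^4 + 16.2145*l^3 - 0.1627*l^2 - 29.83*l + 3.0976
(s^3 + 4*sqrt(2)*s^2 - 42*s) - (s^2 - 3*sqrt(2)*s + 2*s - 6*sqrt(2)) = s^3 - s^2 + 4*sqrt(2)*s^2 - 44*s + 3*sqrt(2)*s + 6*sqrt(2)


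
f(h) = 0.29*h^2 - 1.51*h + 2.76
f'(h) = 0.58*h - 1.51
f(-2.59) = 8.62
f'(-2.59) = -3.01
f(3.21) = 0.90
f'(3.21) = 0.35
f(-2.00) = 6.94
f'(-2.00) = -2.67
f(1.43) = 1.19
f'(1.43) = -0.68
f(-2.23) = 7.57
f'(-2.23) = -2.80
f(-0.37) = 3.36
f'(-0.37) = -1.72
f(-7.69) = 31.52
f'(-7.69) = -5.97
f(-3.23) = 10.66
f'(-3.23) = -3.38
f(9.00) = 12.66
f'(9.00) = 3.71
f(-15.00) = 90.66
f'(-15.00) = -10.21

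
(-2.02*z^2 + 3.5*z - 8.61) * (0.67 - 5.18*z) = 10.4636*z^3 - 19.4834*z^2 + 46.9448*z - 5.7687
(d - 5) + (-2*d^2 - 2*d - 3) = -2*d^2 - d - 8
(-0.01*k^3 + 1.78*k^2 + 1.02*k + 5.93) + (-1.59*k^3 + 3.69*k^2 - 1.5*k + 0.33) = -1.6*k^3 + 5.47*k^2 - 0.48*k + 6.26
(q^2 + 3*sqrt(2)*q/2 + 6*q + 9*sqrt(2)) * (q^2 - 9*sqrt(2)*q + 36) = q^4 - 15*sqrt(2)*q^3/2 + 6*q^3 - 45*sqrt(2)*q^2 + 9*q^2 + 54*q + 54*sqrt(2)*q + 324*sqrt(2)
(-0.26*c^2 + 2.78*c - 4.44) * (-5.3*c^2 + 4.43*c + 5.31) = 1.378*c^4 - 15.8858*c^3 + 34.4668*c^2 - 4.9074*c - 23.5764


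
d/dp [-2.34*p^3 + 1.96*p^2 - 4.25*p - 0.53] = -7.02*p^2 + 3.92*p - 4.25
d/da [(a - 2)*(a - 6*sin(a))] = a + (2 - a)*(6*cos(a) - 1) - 6*sin(a)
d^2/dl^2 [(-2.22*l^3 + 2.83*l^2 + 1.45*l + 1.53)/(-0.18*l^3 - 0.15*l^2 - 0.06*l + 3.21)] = (-0.303264*l^6 - 0.425736000000001*l^5 + 14.746212*l^4 - 21.382542*l^3 - 21.100716*l^2 + 127.674738*l - 60.364152)/(0.005832*l^9 + 0.01458*l^8 + 0.017982*l^7 - 0.298917*l^6 - 0.514026*l^5 - 0.423063*l^4 + 5.39109*l^3 + 4.602177*l^2 + 1.854738*l - 33.076161)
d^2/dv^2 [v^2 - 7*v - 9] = 2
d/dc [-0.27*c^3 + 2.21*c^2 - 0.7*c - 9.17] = -0.81*c^2 + 4.42*c - 0.7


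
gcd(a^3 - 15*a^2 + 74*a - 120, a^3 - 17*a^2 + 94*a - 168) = a^2 - 10*a + 24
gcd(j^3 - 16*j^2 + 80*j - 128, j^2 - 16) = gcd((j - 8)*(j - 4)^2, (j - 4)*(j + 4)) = j - 4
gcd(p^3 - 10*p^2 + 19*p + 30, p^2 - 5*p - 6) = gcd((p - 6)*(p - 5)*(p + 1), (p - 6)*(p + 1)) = p^2 - 5*p - 6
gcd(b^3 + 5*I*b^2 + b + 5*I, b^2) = 1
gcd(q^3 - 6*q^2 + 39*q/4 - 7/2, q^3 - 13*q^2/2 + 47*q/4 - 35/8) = q^2 - 4*q + 7/4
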